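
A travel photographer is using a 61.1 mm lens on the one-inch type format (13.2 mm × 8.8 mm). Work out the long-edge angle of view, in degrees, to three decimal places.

Angle of view α = 2·arctan(w/2f) with w = 13.2 mm and f = 61.1 mm.
w/2f = 0.10802; arctan(0.10802) ≈ 6.1652°, so α ≈ 12.3303°.

12.330°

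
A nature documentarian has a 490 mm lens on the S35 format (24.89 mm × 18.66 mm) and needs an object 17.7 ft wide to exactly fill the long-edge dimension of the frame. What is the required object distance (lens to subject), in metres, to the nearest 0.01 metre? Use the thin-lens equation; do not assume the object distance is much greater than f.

106.70 m

W: 17.7 ft × 304.8 mm/ft = 5394.96 mm.
Magnification m = w/W = dᵢ/dₒ; combined with 1/f = 1/dₒ + 1/dᵢ this gives dₒ = f·(1 + W/w).
dₒ = 490 mm × (1 + 5394.96/24.89) = 490 × 217.7521 ≈ 106698.530 mm = 106.699 m.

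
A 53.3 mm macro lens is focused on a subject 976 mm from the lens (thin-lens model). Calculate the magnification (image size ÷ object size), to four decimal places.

Thin lens: 1/f = 1/dₒ + 1/dᵢ → 1/dᵢ = 1/53.3 − 1/976 = 0.0177371 mm⁻¹, so dᵢ ≈ 56.3789 mm.
Magnification m = dᵢ/dₒ = 56.3789/976 ≈ 0.05777.

0.0578×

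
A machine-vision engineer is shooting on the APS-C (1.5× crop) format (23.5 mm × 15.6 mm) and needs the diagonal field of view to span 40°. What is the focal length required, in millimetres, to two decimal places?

Sensor diagonal = √(23.5² + 15.6²) = √795.6100 ≈ 28.2066 mm.
From α = 2·arctan(d/2f) we get f = d / (2·tan(α/2)).
With d = 28.2066 mm and α/2 = 20°, tan(α/2) ≈ 0.36397, so f ≈ 28.2066 / 0.72794 ≈ 38.7484 mm.

38.75 mm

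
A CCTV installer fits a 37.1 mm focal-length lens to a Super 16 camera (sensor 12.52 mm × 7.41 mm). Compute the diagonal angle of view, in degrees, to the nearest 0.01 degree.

Sensor diagonal = √(12.52² + 7.41²) = √211.6585 ≈ 14.5485 mm.
Angle of view α = 2·arctan(d/2f) with d = 14.5485 mm and f = 37.1 mm.
d/2f = 0.19607; arctan(0.19607) ≈ 11.0933°, so α ≈ 22.1867°.

22.19°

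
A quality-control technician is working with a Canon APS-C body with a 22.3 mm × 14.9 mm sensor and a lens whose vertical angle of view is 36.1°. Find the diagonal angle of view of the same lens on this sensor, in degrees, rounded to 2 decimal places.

From the vertical AOV: f = 14.9 / (2·tan(18.05°)) = 14.9 / 0.65177 ≈ 22.8608 mm.
Sensor diagonal = √(22.3² + 14.9²) = √719.3000 ≈ 26.8198 mm.
Diagonal AOV = 2·arctan(26.8198 / (2 × 22.8608)) = 2·arctan(0.58659) ≈ 60.7907°.

60.79°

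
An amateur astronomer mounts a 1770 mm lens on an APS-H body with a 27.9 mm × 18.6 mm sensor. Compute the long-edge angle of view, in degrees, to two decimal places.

Angle of view α = 2·arctan(w/2f) with w = 27.9 mm and f = 1770 mm.
w/2f = 0.00788; arctan(0.00788) ≈ 0.4516°, so α ≈ 0.9031°.

0.90°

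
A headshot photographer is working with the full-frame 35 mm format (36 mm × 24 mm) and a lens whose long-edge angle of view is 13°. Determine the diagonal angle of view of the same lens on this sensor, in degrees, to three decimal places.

15.594°

From the long-edge AOV: f = 36 / (2·tan(6.5°)) = 36 / 0.22787 ≈ 157.9840 mm.
Sensor diagonal = √(36² + 24²) = √1872.0000 ≈ 43.2666 mm.
Diagonal AOV = 2·arctan(43.2666 / (2 × 157.9840)) = 2·arctan(0.13693) ≈ 15.5944°.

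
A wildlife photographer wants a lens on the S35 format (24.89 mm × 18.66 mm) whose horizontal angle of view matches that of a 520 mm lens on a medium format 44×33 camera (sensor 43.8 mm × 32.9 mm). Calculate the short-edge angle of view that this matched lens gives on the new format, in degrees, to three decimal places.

Equal horizontal AOV ⇒ f₂ = f₁ · 24.89/43.8 = 520 × 0.56826 ≈ 295.4977 mm.
Short-edge AOV on the new format = 2·arctan(18.66 / (2 × 295.4977)) = 2·arctan(0.03157) ≈ 3.6169°.

3.617°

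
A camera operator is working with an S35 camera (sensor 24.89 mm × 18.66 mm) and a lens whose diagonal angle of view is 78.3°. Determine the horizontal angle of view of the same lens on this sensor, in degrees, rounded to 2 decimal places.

66.16°

Sensor diagonal = √(24.89² + 18.66²) = √967.7077 ≈ 31.1080 mm.
From the diagonal AOV: f = 31.1080 / (2·tan(39.15°)) = 31.1080 / 1.62826 ≈ 19.1051 mm.
Horizontal AOV = 2·arctan(24.89 / (2 × 19.1051)) = 2·arctan(0.65140) ≈ 66.1602°.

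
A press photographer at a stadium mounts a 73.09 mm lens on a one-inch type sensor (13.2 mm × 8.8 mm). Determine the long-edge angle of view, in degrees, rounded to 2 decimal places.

10.32°

Angle of view α = 2·arctan(w/2f) with w = 13.2 mm and f = 73.09 mm.
w/2f = 0.09030; arctan(0.09030) ≈ 5.1598°, so α ≈ 10.3196°.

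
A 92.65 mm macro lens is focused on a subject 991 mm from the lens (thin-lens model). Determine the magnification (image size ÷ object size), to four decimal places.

0.1031×

Thin lens: 1/f = 1/dₒ + 1/dᵢ → 1/dᵢ = 1/92.65 − 1/991 = 0.0097842 mm⁻¹, so dᵢ ≈ 102.2053 mm.
Magnification m = dᵢ/dₒ = 102.2053/991 ≈ 0.10313.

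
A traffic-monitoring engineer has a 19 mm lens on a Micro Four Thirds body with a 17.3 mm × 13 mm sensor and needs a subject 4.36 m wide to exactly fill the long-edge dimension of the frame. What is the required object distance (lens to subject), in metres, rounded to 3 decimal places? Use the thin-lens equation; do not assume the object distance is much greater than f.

W: 4.36 m = 4360 mm.
Magnification m = w/W = dᵢ/dₒ; combined with 1/f = 1/dₒ + 1/dᵢ this gives dₒ = f·(1 + W/w).
dₒ = 19 mm × (1 + 4360/17.3) = 19 × 253.0231 ≈ 4807.439 mm = 4.80744 m.

4.807 m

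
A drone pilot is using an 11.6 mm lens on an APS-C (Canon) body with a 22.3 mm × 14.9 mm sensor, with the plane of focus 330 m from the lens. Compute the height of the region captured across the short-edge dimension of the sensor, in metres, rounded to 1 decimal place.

423.9 m

dₒ: 330 m = 330000 mm.
Similar triangles through the lens centre give W/dₒ = h/dᵢ; with 1/f = 1/dₒ + 1/dᵢ this gives W = h·(dₒ − f)/f.
W = 14.9 mm × (330000 − 11.6) / 11.6 = 14.9 × 28447.2759 ≈ 423864.410 mm = 423.864 m.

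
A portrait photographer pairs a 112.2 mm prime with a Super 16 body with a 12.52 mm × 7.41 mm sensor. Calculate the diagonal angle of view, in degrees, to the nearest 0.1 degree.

7.4°

Sensor diagonal = √(12.52² + 7.41²) = √211.6585 ≈ 14.5485 mm.
Angle of view α = 2·arctan(d/2f) with d = 14.5485 mm and f = 112.2 mm.
d/2f = 0.06483; arctan(0.06483) ≈ 3.7095°, so α ≈ 7.4189°.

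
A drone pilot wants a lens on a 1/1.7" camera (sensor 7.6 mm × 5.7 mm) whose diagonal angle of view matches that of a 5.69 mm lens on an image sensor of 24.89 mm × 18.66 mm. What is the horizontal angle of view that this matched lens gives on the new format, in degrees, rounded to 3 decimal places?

130.853°

Sensor diagonal = √(24.89² + 18.66²) = √967.7077 ≈ 31.1080 mm.
Sensor diagonal = √(7.6² + 5.7²) = √90.2500 ≈ 9.5000 mm.
Equal diagonal AOV ⇒ f₂ = f₁ · 9.5000/31.1080 = 5.69 × 0.30539 ≈ 1.7377 mm.
Horizontal AOV on the new format = 2·arctan(7.6 / (2 × 1.7377)) = 2·arctan(2.18685) ≈ 130.8529°.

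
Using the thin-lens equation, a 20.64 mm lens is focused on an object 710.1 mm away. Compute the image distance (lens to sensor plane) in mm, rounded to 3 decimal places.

21.258 mm

1/dᵢ = 1/f − 1/dₒ = 1/20.64 − 1/710.1 = 0.0470414 mm⁻¹.
dᵢ = 1/0.0470414 ≈ 21.2579 mm.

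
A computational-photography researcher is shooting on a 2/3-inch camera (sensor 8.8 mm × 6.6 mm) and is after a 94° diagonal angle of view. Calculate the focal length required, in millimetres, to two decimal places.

Sensor diagonal = √(8.8² + 6.6²) = √121.0000 ≈ 11.0000 mm.
From α = 2·arctan(d/2f) we get f = d / (2·tan(α/2)).
With d = 11.0000 mm and α/2 = 47°, tan(α/2) ≈ 1.07237, so f ≈ 11.0000 / 2.14474 ≈ 5.1288 mm.

5.13 mm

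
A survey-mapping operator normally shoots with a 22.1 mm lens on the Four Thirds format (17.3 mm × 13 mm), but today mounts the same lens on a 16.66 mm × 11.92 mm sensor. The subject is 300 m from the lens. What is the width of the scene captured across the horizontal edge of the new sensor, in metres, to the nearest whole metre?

226 m

The focal length stays 22.1 mm; the relevant sensor dimension is now w = 16.66 mm. Object distance dₒ = 300 m = 300000 mm.
Thin-lens field width W = w·(dₒ − f)/f = 16.66 × (300000 − 22.1)/22.1 ≈ 226137.186 mm = 226.137 m.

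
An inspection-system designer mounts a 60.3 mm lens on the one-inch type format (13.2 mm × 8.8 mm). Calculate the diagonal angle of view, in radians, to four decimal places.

Sensor diagonal = √(13.2² + 8.8²) = √251.6800 ≈ 15.8644 mm.
Angle of view α = 2·arctan(d/2f) with d = 15.8644 mm and f = 60.3 mm.
d/2f = 0.13155; arctan(0.13155) ≈ 0.1308 rad, so α ≈ 0.2616 rad.

0.2616 rad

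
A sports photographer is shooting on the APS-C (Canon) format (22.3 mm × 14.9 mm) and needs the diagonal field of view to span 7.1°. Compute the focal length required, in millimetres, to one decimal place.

216.2 mm

Sensor diagonal = √(22.3² + 14.9²) = √719.3000 ≈ 26.8198 mm.
From α = 2·arctan(d/2f) we get f = d / (2·tan(α/2)).
With d = 26.8198 mm and α/2 = 3.55°, tan(α/2) ≈ 0.06204, so f ≈ 26.8198 / 0.12408 ≈ 216.1539 mm.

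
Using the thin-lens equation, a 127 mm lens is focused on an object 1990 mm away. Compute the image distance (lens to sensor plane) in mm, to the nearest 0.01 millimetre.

1/dᵢ = 1/f − 1/dₒ = 1/127 − 1/1990 = 0.0073715 mm⁻¹.
dᵢ = 1/0.0073715 ≈ 135.6575 mm.

135.66 mm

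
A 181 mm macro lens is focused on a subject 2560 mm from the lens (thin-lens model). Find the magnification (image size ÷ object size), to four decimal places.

0.0761×

Thin lens: 1/f = 1/dₒ + 1/dᵢ → 1/dᵢ = 1/181 − 1/2560 = 0.0051342 mm⁻¹, so dᵢ ≈ 194.7709 mm.
Magnification m = dᵢ/dₒ = 194.7709/2560 ≈ 0.07608.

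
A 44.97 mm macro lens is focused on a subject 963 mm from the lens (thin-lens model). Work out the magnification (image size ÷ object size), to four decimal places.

Thin lens: 1/f = 1/dₒ + 1/dᵢ → 1/dᵢ = 1/44.97 − 1/963 = 0.0211986 mm⁻¹, so dᵢ ≈ 47.1729 mm.
Magnification m = dᵢ/dₒ = 47.1729/963 ≈ 0.04899.

0.0490×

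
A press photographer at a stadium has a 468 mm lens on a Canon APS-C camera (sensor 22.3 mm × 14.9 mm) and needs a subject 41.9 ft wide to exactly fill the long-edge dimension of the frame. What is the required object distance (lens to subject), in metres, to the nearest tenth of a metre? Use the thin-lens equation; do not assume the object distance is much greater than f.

W: 41.9 ft × 304.8 mm/ft = 12771.12 mm.
Magnification m = w/W = dᵢ/dₒ; combined with 1/f = 1/dₒ + 1/dᵢ this gives dₒ = f·(1 + W/w).
dₒ = 468 mm × (1 + 12771.1/22.3) = 468 × 573.6959 ≈ 268489.703 mm = 268.49 m.

268.5 m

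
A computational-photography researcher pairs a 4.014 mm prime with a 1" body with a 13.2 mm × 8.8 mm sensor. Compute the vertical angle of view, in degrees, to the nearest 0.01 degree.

95.25°

Angle of view α = 2·arctan(h/2f) with h = 8.8 mm and f = 4.014 mm.
h/2f = 1.09616; arctan(1.09616) ≈ 47.6267°, so α ≈ 95.2533°.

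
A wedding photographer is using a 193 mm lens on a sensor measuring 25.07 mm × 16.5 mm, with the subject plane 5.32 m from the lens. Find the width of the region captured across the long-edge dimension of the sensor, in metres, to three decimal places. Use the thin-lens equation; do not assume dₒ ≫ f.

0.666 m

dₒ: 5.32 m = 5320 mm.
Similar triangles through the lens centre give W/dₒ = w/dᵢ; with 1/f = 1/dₒ + 1/dᵢ this gives W = w·(dₒ − f)/f.
W = 25.07 mm × (5320 − 193) / 193 = 25.07 × 26.5648 ≈ 665.979 mm = 0.665979 m.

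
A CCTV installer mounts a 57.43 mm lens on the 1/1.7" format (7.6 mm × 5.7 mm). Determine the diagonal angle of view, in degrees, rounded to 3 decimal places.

Sensor diagonal = √(7.6² + 5.7²) = √90.2500 ≈ 9.5000 mm.
Angle of view α = 2·arctan(d/2f) with d = 9.5000 mm and f = 57.43 mm.
d/2f = 0.08271; arctan(0.08271) ≈ 4.7281°, so α ≈ 9.4563°.

9.456°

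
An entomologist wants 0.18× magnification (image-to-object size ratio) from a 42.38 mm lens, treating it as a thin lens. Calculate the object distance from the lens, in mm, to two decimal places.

277.82 mm

With m = dᵢ/dₒ and 1/f = 1/dₒ + 1/dᵢ, substituting dᵢ = m·dₒ gives 1/f = (1 + 1/m)/dₒ, hence dₒ = f·(1 + 1/m).
dₒ = 42.38 × (1 + 1/0.18) = 42.38 × 6.55556 ≈ 277.824 mm.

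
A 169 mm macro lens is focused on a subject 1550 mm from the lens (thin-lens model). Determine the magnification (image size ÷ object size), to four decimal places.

0.1224×

Thin lens: 1/f = 1/dₒ + 1/dᵢ → 1/dᵢ = 1/169 − 1/1550 = 0.0052720 mm⁻¹, so dᵢ ≈ 189.6814 mm.
Magnification m = dᵢ/dₒ = 189.6814/1550 ≈ 0.12238.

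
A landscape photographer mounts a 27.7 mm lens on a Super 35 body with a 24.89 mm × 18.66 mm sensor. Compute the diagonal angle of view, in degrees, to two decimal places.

Sensor diagonal = √(24.89² + 18.66²) = √967.7077 ≈ 31.1080 mm.
Angle of view α = 2·arctan(d/2f) with d = 31.1080 mm and f = 27.7 mm.
d/2f = 0.56152; arctan(0.56152) ≈ 29.3149°, so α ≈ 58.6298°.

58.63°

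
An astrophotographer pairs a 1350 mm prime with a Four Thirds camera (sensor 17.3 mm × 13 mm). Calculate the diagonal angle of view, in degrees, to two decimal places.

0.92°

Sensor diagonal = √(17.3² + 13²) = √468.2900 ≈ 21.6400 mm.
Angle of view α = 2·arctan(d/2f) with d = 21.6400 mm and f = 1350 mm.
d/2f = 0.00801; arctan(0.00801) ≈ 0.4592°, so α ≈ 0.9184°.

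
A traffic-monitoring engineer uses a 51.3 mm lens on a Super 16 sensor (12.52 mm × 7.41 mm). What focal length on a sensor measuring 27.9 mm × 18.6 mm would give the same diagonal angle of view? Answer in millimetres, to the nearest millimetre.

118 mm

Sensor diagonal = √(12.52² + 7.41²) = √211.6585 ≈ 14.5485 mm.
Sensor diagonal = √(27.9² + 18.6²) = √1124.3700 ≈ 33.5316 mm.
Equal angle of view means equal diagonal/f ratio, so f₂ = f₁ · (diagonal₂/diagonal₁) = 51.3 × 33.5316/14.5485.
f₂ = 51.3 × 2.30482 ≈ 118.237 mm.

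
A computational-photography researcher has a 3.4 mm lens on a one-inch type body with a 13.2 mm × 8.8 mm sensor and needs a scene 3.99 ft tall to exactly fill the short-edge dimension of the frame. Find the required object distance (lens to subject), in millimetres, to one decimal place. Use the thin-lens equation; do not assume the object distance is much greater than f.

473.3 mm

W: 3.99 ft × 304.8 mm/ft = 1216.15 mm.
Magnification m = h/W = dᵢ/dₒ; combined with 1/f = 1/dₒ + 1/dᵢ this gives dₒ = f·(1 + W/h).
dₒ = 3.4 mm × (1 + 1216.15/8.8) = 3.4 × 139.1991 ≈ 473.277 mm.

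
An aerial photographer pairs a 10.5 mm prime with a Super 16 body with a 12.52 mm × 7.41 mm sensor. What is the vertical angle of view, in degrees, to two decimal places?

38.87°

Angle of view α = 2·arctan(h/2f) with h = 7.41 mm and f = 10.5 mm.
h/2f = 0.35286; arctan(0.35286) ≈ 19.4358°, so α ≈ 38.8715°.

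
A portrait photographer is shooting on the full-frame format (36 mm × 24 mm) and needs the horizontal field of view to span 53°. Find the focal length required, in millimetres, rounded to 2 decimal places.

From α = 2·arctan(w/2f) we get f = w / (2·tan(α/2)).
With w = 36 mm and α/2 = 26.5°, tan(α/2) ≈ 0.49858, so f ≈ 36 / 0.99716 ≈ 36.1024 mm.

36.10 mm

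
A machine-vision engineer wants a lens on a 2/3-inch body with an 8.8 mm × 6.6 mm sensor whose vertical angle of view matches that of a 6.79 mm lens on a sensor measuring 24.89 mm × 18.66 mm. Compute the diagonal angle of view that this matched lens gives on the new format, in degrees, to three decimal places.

Equal vertical AOV ⇒ f₂ = f₁ · 6.6/18.66 = 6.79 × 0.35370 ≈ 2.4016 mm.
Sensor diagonal = √(8.8² + 6.6²) = √121.0000 ≈ 11.0000 mm.
Diagonal AOV on the new format = 2·arctan(11.0000 / (2 × 2.4016)) = 2·arctan(2.29013) ≈ 132.8225°.

132.822°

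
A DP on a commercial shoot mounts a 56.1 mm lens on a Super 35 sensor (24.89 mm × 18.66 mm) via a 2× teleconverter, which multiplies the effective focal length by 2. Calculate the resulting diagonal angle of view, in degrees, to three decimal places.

Effective focal length f = 56.1 × 2 = 112.2 mm.
Sensor diagonal = √(24.89² + 18.66²) = √967.7077 ≈ 31.1080 mm.
α = 2·arctan(31.108 / (2 × 112.2)) = 2·arctan(0.13863) ≈ 15.7849°.

15.785°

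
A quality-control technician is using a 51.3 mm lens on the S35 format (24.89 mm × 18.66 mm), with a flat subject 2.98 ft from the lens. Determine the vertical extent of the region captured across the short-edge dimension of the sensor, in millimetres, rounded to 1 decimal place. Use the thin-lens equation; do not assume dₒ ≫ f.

311.7 mm

dₒ: 2.98 ft × 304.8 mm/ft = 908.30 mm.
Similar triangles through the lens centre give W/dₒ = h/dᵢ; with 1/f = 1/dₒ + 1/dᵢ this gives W = h·(dₒ − f)/f.
W = 18.66 mm × (908.304 − 51.3) / 51.3 = 18.66 × 16.7057 ≈ 311.729 mm.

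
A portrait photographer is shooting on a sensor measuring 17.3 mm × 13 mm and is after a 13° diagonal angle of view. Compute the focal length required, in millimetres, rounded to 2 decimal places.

94.97 mm

Sensor diagonal = √(17.3² + 13²) = √468.2900 ≈ 21.6400 mm.
From α = 2·arctan(d/2f) we get f = d / (2·tan(α/2)).
With d = 21.6400 mm and α/2 = 6.5°, tan(α/2) ≈ 0.11394, so f ≈ 21.6400 / 0.22787 ≈ 94.9660 mm.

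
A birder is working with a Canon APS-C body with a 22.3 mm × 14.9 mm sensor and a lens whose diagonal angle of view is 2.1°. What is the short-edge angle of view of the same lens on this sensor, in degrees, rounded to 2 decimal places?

1.17°

Sensor diagonal = √(22.3² + 14.9²) = √719.3000 ≈ 26.8198 mm.
From the diagonal AOV: f = 26.8198 / (2·tan(1.05°)) = 26.8198 / 0.03666 ≈ 731.6607 mm.
Short-edge AOV = 2·arctan(14.9 / (2 × 731.6607)) = 2·arctan(0.01018) ≈ 1.1668°.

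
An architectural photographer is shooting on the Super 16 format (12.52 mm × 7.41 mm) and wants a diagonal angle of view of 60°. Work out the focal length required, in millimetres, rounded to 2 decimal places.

Sensor diagonal = √(12.52² + 7.41²) = √211.6585 ≈ 14.5485 mm.
From α = 2·arctan(d/2f) we get f = d / (2·tan(α/2)).
With d = 14.5485 mm and α/2 = 30°, tan(α/2) ≈ 0.57735, so f ≈ 14.5485 / 1.15470 ≈ 12.5994 mm.

12.60 mm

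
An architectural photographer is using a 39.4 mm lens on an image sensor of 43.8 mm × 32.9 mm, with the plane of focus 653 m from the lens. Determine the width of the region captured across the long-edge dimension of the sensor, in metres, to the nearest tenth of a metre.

dₒ: 653 m = 653000 mm.
Similar triangles through the lens centre give W/dₒ = w/dᵢ; with 1/f = 1/dₒ + 1/dᵢ this gives W = w·(dₒ − f)/f.
W = 43.8 mm × (653000 − 39.4) / 39.4 = 43.8 × 16572.6041 ≈ 725880.058 mm = 725.88 m.

725.9 m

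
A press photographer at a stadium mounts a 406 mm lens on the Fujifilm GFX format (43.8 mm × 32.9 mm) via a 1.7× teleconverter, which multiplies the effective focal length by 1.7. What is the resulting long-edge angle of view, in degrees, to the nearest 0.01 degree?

3.63°

Effective focal length f = 406 × 1.7 = 690.2 mm.
α = 2·arctan(43.8 / (2 × 690.2)) = 2·arctan(0.03173) ≈ 3.6348°.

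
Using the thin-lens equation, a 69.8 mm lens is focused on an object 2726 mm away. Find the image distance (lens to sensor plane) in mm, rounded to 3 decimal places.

71.634 mm

1/dᵢ = 1/f − 1/dₒ = 1/69.8 − 1/2726 = 0.0139598 mm⁻¹.
dᵢ = 1/0.0139598 ≈ 71.6342 mm.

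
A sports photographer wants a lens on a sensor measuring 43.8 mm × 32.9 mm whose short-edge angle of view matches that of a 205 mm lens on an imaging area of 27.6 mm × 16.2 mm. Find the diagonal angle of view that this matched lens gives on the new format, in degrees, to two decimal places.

Equal short-edge AOV ⇒ f₂ = f₁ · 32.9/16.2 = 205 × 2.03086 ≈ 416.3272 mm.
Sensor diagonal = √(43.8² + 32.9²) = √3000.8500 ≈ 54.7800 mm.
Diagonal AOV on the new format = 2·arctan(54.7800 / (2 × 416.3272)) = 2·arctan(0.06579) ≈ 7.5281°.

7.53°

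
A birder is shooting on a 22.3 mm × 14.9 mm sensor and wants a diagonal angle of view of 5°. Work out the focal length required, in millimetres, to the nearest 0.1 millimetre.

307.1 mm

Sensor diagonal = √(22.3² + 14.9²) = √719.3000 ≈ 26.8198 mm.
From α = 2·arctan(d/2f) we get f = d / (2·tan(α/2)).
With d = 26.8198 mm and α/2 = 2.5°, tan(α/2) ≈ 0.04366, so f ≈ 26.8198 / 0.08732 ≈ 307.1368 mm.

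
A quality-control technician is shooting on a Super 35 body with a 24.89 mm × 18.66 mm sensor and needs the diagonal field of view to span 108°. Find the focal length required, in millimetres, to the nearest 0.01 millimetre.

11.30 mm

Sensor diagonal = √(24.89² + 18.66²) = √967.7077 ≈ 31.1080 mm.
From α = 2·arctan(d/2f) we get f = d / (2·tan(α/2)).
With d = 31.1080 mm and α/2 = 54°, tan(α/2) ≈ 1.37638, so f ≈ 31.1080 / 2.75276 ≈ 11.3006 mm.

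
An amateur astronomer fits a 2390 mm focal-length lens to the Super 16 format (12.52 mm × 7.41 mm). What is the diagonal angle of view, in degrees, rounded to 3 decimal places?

0.349°

Sensor diagonal = √(12.52² + 7.41²) = √211.6585 ≈ 14.5485 mm.
Angle of view α = 2·arctan(d/2f) with d = 14.5485 mm and f = 2390 mm.
d/2f = 0.00304; arctan(0.00304) ≈ 0.1744°, so α ≈ 0.3488°.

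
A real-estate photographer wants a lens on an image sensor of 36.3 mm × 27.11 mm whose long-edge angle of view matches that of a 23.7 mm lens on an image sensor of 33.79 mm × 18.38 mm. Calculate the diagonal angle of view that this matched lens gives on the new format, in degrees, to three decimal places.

83.321°

Equal long-edge AOV ⇒ f₂ = f₁ · 36.3/33.79 = 23.7 × 1.07428 ≈ 25.4605 mm.
Sensor diagonal = √(36.3² + 27.11²) = √2052.6421 ≈ 45.3061 mm.
Diagonal AOV on the new format = 2·arctan(45.3061 / (2 × 25.4605)) = 2·arctan(0.88973) ≈ 83.3211°.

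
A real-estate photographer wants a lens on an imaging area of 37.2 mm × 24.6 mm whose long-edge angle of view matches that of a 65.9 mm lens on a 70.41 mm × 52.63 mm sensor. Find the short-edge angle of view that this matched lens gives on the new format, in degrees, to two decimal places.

Equal long-edge AOV ⇒ f₂ = f₁ · 37.2/70.41 = 65.9 × 0.52833 ≈ 34.8172 mm.
Short-edge AOV on the new format = 2·arctan(24.6 / (2 × 34.8172)) = 2·arctan(0.35327) ≈ 38.9139°.

38.91°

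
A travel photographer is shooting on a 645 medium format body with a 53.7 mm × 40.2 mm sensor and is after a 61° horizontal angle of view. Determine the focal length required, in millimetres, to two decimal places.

45.58 mm

From α = 2·arctan(w/2f) we get f = w / (2·tan(α/2)).
With w = 53.7 mm and α/2 = 30.5°, tan(α/2) ≈ 0.58905, so f ≈ 53.7 / 1.17809 ≈ 45.5823 mm.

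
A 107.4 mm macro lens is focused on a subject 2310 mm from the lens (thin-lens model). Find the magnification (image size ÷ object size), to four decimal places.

0.0488×

Thin lens: 1/f = 1/dₒ + 1/dᵢ → 1/dᵢ = 1/107.4 − 1/2310 = 0.0088781 mm⁻¹, so dᵢ ≈ 112.6369 mm.
Magnification m = dᵢ/dₒ = 112.6369/2310 ≈ 0.04876.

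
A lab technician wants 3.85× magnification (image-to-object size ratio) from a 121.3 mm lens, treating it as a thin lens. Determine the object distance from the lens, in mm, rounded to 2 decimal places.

152.81 mm

With m = dᵢ/dₒ and 1/f = 1/dₒ + 1/dᵢ, substituting dᵢ = m·dₒ gives 1/f = (1 + 1/m)/dₒ, hence dₒ = f·(1 + 1/m).
dₒ = 121.3 × (1 + 1/3.85) = 121.3 × 1.25974 ≈ 152.806 mm.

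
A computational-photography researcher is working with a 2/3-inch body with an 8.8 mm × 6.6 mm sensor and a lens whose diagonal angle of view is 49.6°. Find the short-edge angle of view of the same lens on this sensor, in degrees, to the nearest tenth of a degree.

Sensor diagonal = √(8.8² + 6.6²) = √121.0000 ≈ 11.0000 mm.
From the diagonal AOV: f = 11.0000 / (2·tan(24.8°)) = 11.0000 / 0.92413 ≈ 11.9031 mm.
Short-edge AOV = 2·arctan(6.6 / (2 × 11.9031)) = 2·arctan(0.27724) ≈ 30.9909°.

31.0°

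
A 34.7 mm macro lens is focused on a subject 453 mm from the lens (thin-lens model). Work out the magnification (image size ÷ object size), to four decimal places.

0.0830×

Thin lens: 1/f = 1/dₒ + 1/dᵢ → 1/dᵢ = 1/34.7 − 1/453 = 0.0266109 mm⁻¹, so dᵢ ≈ 37.5785 mm.
Magnification m = dᵢ/dₒ = 37.5785/453 ≈ 0.08295.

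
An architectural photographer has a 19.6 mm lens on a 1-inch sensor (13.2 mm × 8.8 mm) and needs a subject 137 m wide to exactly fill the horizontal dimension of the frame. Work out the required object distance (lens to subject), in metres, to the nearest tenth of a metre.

W: 137 m = 137000 mm.
Magnification m = w/W = dᵢ/dₒ; combined with 1/f = 1/dₒ + 1/dᵢ this gives dₒ = f·(1 + W/w).
dₒ = 19.6 mm × (1 + 137000/13.2) = 19.6 × 10379.7879 ≈ 203443.842 mm = 203.444 m.

203.4 m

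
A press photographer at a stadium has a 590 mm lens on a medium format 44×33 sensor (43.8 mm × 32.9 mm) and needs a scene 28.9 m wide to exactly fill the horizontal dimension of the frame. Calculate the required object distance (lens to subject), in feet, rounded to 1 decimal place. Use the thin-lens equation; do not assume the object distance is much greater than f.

1279.1 ft

W: 28.9 m = 28900 mm.
Magnification m = w/W = dᵢ/dₒ; combined with 1/f = 1/dₒ + 1/dᵢ this gives dₒ = f·(1 + W/w).
dₒ = 590 mm × (1 + 28900/43.8) = 590 × 660.8174 ≈ 389882.237 mm = 389882.237/304.8 ft = 1279.14 ft.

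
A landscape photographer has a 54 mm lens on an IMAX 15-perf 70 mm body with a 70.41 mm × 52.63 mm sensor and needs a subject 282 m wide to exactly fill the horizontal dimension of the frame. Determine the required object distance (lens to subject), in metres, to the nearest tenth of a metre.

216.3 m

W: 282 m = 282000 mm.
Magnification m = w/W = dᵢ/dₒ; combined with 1/f = 1/dₒ + 1/dᵢ this gives dₒ = f·(1 + W/w).
dₒ = 54 mm × (1 + 282000/70.41) = 54 × 4006.1129 ≈ 216330.097 mm = 216.33 m.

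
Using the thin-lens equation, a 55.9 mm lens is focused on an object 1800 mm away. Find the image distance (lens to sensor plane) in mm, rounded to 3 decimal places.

57.692 mm

1/dᵢ = 1/f − 1/dₒ = 1/55.9 − 1/1800 = 0.0173335 mm⁻¹.
dᵢ = 1/0.0173335 ≈ 57.6916 mm.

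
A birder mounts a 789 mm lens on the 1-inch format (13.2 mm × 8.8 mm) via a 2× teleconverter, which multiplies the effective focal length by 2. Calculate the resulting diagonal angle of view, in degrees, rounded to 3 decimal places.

Effective focal length f = 789 × 2 = 1578 mm.
Sensor diagonal = √(13.2² + 8.8²) = √251.6800 ≈ 15.8644 mm.
α = 2·arctan(15.864 / (2 × 1578)) = 2·arctan(0.00503) ≈ 0.5760°.

0.576°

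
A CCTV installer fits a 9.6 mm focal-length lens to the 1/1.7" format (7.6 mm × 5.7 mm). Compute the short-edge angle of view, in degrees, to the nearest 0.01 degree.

33.07°

Angle of view α = 2·arctan(h/2f) with h = 5.7 mm and f = 9.6 mm.
h/2f = 0.29688; arctan(0.29688) ≈ 16.5348°, so α ≈ 33.0697°.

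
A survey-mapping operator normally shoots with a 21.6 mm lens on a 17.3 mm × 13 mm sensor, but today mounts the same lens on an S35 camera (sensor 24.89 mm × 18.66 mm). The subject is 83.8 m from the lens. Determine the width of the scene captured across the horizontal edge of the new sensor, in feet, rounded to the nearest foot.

317 ft

The focal length stays 21.6 mm; the relevant sensor dimension is now w = 24.89 mm. Object distance dₒ = 83.8 m = 83800 mm.
Thin-lens field width W = w·(dₒ − f)/f = 24.89 × (83800 − 21.6)/21.6 ≈ 96539.091 mm = 96539.091/304.8 ft = 316.729 ft.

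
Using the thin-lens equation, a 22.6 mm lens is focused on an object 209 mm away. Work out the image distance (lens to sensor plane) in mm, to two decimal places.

25.34 mm

1/dᵢ = 1/f − 1/dₒ = 1/22.6 − 1/209 = 0.0394631 mm⁻¹.
dᵢ = 1/0.0394631 ≈ 25.3401 mm.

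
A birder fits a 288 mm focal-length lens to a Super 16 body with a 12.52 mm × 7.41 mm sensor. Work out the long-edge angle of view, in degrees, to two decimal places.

Angle of view α = 2·arctan(w/2f) with w = 12.52 mm and f = 288 mm.
w/2f = 0.02174; arctan(0.02174) ≈ 1.2452°, so α ≈ 2.4904°.

2.49°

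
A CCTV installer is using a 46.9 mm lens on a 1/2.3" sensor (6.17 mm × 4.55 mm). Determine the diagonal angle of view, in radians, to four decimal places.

0.1631 rad

Sensor diagonal = √(6.17² + 4.55²) = √58.7714 ≈ 7.6663 mm.
Angle of view α = 2·arctan(d/2f) with d = 7.6663 mm and f = 46.9 mm.
d/2f = 0.08173; arctan(0.08173) ≈ 0.0815 rad, so α ≈ 0.1631 rad.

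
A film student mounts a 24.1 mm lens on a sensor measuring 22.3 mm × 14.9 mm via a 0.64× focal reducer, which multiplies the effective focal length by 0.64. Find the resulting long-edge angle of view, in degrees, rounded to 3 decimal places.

Effective focal length f = 24.1 × 0.64 = 15.424 mm.
α = 2·arctan(22.3 / (2 × 15.424)) = 2·arctan(0.72290) ≈ 71.7263°.

71.726°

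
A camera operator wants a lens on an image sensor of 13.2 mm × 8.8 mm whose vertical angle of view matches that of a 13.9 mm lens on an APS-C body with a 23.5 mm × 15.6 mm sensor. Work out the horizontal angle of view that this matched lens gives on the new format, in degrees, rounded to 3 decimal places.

80.176°

Equal vertical AOV ⇒ f₂ = f₁ · 8.8/15.6 = 13.9 × 0.56410 ≈ 7.8410 mm.
Horizontal AOV on the new format = 2·arctan(13.2 / (2 × 7.8410)) = 2·arctan(0.84173) ≈ 80.1764°.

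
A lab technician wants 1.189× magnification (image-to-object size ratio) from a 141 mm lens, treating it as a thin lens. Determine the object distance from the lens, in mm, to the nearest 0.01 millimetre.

259.59 mm

With m = dᵢ/dₒ and 1/f = 1/dₒ + 1/dᵢ, substituting dᵢ = m·dₒ gives 1/f = (1 + 1/m)/dₒ, hence dₒ = f·(1 + 1/m).
dₒ = 141 × (1 + 1/1.189) = 141 × 1.84104 ≈ 259.587 mm.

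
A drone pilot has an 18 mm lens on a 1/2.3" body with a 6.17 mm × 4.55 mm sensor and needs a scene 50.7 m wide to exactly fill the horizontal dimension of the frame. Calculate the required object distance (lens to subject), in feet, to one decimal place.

485.3 ft

W: 50.7 m = 50700 mm.
Magnification m = w/W = dᵢ/dₒ; combined with 1/f = 1/dₒ + 1/dᵢ this gives dₒ = f·(1 + W/w).
dₒ = 18 mm × (1 + 50700/6.17) = 18 × 8218.1799 ≈ 147927.238 mm = 147927.238/304.8 ft = 485.326 ft.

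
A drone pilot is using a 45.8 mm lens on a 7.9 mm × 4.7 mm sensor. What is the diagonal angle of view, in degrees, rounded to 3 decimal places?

11.461°

Sensor diagonal = √(7.9² + 4.7²) = √84.5000 ≈ 9.1924 mm.
Angle of view α = 2·arctan(d/2f) with d = 9.1924 mm and f = 45.8 mm.
d/2f = 0.10035; arctan(0.10035) ≈ 5.7307°, so α ≈ 11.4613°.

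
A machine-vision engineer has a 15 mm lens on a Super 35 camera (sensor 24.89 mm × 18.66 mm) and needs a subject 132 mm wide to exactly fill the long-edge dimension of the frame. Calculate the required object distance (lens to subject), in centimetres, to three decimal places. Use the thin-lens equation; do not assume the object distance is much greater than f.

9.455 cm

Magnification m = w/W = dᵢ/dₒ; combined with 1/f = 1/dₒ + 1/dᵢ this gives dₒ = f·(1 + W/w).
dₒ = 15 mm × (1 + 132/24.89) = 15 × 6.3033 ≈ 94.550 mm = 9.455 cm.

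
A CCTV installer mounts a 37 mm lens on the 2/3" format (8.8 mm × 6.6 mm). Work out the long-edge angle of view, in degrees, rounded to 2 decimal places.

13.56°

Angle of view α = 2·arctan(w/2f) with w = 8.8 mm and f = 37 mm.
w/2f = 0.11892; arctan(0.11892) ≈ 6.7817°, so α ≈ 13.5634°.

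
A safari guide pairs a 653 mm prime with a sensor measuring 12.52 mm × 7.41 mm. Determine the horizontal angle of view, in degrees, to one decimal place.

Angle of view α = 2·arctan(w/2f) with w = 12.52 mm and f = 653 mm.
w/2f = 0.00959; arctan(0.00959) ≈ 0.5493°, so α ≈ 1.0985°.

1.1°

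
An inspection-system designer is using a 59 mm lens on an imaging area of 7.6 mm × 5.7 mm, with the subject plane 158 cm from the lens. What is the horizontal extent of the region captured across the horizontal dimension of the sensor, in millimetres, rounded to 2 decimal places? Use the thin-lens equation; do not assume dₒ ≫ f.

195.93 mm

dₒ: 158 cm = 1580 mm.
Similar triangles through the lens centre give W/dₒ = w/dᵢ; with 1/f = 1/dₒ + 1/dᵢ this gives W = w·(dₒ − f)/f.
W = 7.6 mm × (1580 − 59) / 59 = 7.6 × 25.7797 ≈ 195.925 mm.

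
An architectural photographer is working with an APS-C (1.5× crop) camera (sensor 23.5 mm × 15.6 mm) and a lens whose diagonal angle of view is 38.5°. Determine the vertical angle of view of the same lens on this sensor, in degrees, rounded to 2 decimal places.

21.86°

Sensor diagonal = √(23.5² + 15.6²) = √795.6100 ≈ 28.2066 mm.
From the diagonal AOV: f = 28.2066 / (2·tan(19.25°)) = 28.2066 / 0.69843 ≈ 40.3856 mm.
Vertical AOV = 2·arctan(15.6 / (2 × 40.3856)) = 2·arctan(0.19314) ≈ 21.8628°.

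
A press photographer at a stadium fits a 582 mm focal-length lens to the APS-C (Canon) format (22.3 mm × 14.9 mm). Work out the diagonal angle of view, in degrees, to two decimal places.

2.64°

Sensor diagonal = √(22.3² + 14.9²) = √719.3000 ≈ 26.8198 mm.
Angle of view α = 2·arctan(d/2f) with d = 26.8198 mm and f = 582 mm.
d/2f = 0.02304; arctan(0.02304) ≈ 1.3199°, so α ≈ 2.6398°.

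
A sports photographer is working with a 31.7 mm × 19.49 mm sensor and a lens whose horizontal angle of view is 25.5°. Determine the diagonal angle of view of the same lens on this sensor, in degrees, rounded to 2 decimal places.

29.75°

From the horizontal AOV: f = 31.7 / (2·tan(12.75°)) = 31.7 / 0.45255 ≈ 70.0469 mm.
Sensor diagonal = √(31.7² + 19.49²) = √1384.7501 ≈ 37.2122 mm.
Diagonal AOV = 2·arctan(37.2122 / (2 × 70.0469)) = 2·arctan(0.26562) ≈ 29.7512°.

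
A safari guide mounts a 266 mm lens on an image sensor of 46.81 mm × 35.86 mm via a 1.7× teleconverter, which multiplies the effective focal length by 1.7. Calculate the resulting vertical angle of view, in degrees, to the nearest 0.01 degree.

Effective focal length f = 266 × 1.7 = 452.2 mm.
α = 2·arctan(35.86 / (2 × 452.2)) = 2·arctan(0.03965) ≈ 4.5412°.

4.54°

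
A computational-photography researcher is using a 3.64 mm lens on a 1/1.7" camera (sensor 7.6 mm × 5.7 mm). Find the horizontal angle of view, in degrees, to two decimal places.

92.46°

Angle of view α = 2·arctan(w/2f) with w = 7.6 mm and f = 3.64 mm.
w/2f = 1.04396; arctan(1.04396) ≈ 46.2320°, so α ≈ 92.4640°.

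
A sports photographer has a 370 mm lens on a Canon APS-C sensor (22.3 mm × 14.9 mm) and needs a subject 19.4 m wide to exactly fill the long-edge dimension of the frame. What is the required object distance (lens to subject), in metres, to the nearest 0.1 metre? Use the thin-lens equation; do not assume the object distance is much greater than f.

W: 19.4 m = 19400 mm.
Magnification m = w/W = dᵢ/dₒ; combined with 1/f = 1/dₒ + 1/dᵢ this gives dₒ = f·(1 + W/w).
dₒ = 370 mm × (1 + 19400/22.3) = 370 × 870.9552 ≈ 322253.408 mm = 322.253 m.

322.3 m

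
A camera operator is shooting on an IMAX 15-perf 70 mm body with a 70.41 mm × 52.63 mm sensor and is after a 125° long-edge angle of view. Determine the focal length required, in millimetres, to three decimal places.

18.327 mm

From α = 2·arctan(w/2f) we get f = w / (2·tan(α/2)).
With w = 70.41 mm and α/2 = 62.5°, tan(α/2) ≈ 1.92098, so f ≈ 70.41 / 3.84196 ≈ 18.3266 mm.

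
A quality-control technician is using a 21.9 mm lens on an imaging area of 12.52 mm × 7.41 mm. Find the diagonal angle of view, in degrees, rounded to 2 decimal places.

Sensor diagonal = √(12.52² + 7.41²) = √211.6585 ≈ 14.5485 mm.
Angle of view α = 2·arctan(d/2f) with d = 14.5485 mm and f = 21.9 mm.
d/2f = 0.33216; arctan(0.33216) ≈ 18.3743°, so α ≈ 36.7486°.

36.75°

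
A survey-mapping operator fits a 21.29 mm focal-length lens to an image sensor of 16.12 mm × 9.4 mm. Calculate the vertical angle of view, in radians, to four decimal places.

0.4346 rad

Angle of view α = 2·arctan(h/2f) with h = 9.4 mm and f = 21.29 mm.
h/2f = 0.22076; arctan(0.22076) ≈ 0.2173 rad, so α ≈ 0.4346 rad.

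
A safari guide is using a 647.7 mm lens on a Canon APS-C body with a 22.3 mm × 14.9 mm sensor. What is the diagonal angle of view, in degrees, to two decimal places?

Sensor diagonal = √(22.3² + 14.9²) = √719.3000 ≈ 26.8198 mm.
Angle of view α = 2·arctan(d/2f) with d = 26.8198 mm and f = 647.7 mm.
d/2f = 0.02070; arctan(0.02070) ≈ 1.1861°, so α ≈ 2.3721°.

2.37°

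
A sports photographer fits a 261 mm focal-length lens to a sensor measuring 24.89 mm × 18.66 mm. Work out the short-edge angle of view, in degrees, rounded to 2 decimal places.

Angle of view α = 2·arctan(h/2f) with h = 18.66 mm and f = 261 mm.
h/2f = 0.03575; arctan(0.03575) ≈ 2.0473°, so α ≈ 4.0946°.

4.09°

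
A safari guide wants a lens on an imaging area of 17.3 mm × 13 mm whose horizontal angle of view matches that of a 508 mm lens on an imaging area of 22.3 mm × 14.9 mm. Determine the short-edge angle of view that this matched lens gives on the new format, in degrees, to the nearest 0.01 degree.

Equal horizontal AOV ⇒ f₂ = f₁ · 17.3/22.3 = 508 × 0.77578 ≈ 394.0987 mm.
Short-edge AOV on the new format = 2·arctan(13 / (2 × 394.0987)) = 2·arctan(0.01649) ≈ 1.8898°.

1.89°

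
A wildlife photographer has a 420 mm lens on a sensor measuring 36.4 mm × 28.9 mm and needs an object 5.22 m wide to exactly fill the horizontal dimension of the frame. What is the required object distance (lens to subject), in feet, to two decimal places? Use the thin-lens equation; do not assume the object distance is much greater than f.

198.99 ft

W: 5.22 m = 5220 mm.
Magnification m = w/W = dᵢ/dₒ; combined with 1/f = 1/dₒ + 1/dᵢ this gives dₒ = f·(1 + W/w).
dₒ = 420 mm × (1 + 5220/36.4) = 420 × 144.4066 ≈ 60650.769 mm = 60650.769/304.8 ft = 198.985 ft.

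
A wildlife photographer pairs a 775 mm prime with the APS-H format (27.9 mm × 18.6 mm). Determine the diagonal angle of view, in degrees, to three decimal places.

2.479°

Sensor diagonal = √(27.9² + 18.6²) = √1124.3700 ≈ 33.5316 mm.
Angle of view α = 2·arctan(d/2f) with d = 33.5316 mm and f = 775 mm.
d/2f = 0.02163; arctan(0.02163) ≈ 1.2393°, so α ≈ 2.4786°.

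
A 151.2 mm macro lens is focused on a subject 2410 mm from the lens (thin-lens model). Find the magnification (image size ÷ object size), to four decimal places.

Thin lens: 1/f = 1/dₒ + 1/dᵢ → 1/dᵢ = 1/151.2 − 1/2410 = 0.0061988 mm⁻¹, so dᵢ ≈ 161.3211 mm.
Magnification m = dᵢ/dₒ = 161.3211/2410 ≈ 0.06694.

0.0669×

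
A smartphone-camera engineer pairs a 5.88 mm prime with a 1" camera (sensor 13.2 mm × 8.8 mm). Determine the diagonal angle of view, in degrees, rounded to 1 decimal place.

106.9°

Sensor diagonal = √(13.2² + 8.8²) = √251.6800 ≈ 15.8644 mm.
Angle of view α = 2·arctan(d/2f) with d = 15.8644 mm and f = 5.88 mm.
d/2f = 1.34902; arctan(1.34902) ≈ 53.4512°, so α ≈ 106.9023°.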